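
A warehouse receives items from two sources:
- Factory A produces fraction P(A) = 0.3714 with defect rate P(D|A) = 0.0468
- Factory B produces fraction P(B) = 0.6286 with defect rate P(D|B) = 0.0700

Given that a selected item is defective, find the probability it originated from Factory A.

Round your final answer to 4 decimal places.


Let A = from Factory A, D = defective

Given:
- P(A) = 0.3714, P(B) = 0.6286
- P(D|A) = 0.0468, P(D|B) = 0.0700

Step 1: Find P(D)
P(D) = P(D|A)P(A) + P(D|B)P(B)
     = 0.0468 × 0.3714 + 0.0700 × 0.6286
     = 0.01738152 + 0.04400200
     = 0.06138352

Step 2: Apply Bayes' theorem
P(A|D) = P(D|A)P(A) / P(D)
       = 0.01738152 / 0.06138352
       = 0.2832


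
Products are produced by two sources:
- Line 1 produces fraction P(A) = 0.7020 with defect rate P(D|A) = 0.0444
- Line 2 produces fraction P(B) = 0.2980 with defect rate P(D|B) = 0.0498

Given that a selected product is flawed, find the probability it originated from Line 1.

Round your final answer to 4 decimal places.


Let A = from Line 1, D = flawed

Given:
- P(A) = 0.7020, P(B) = 0.2980
- P(D|A) = 0.0444, P(D|B) = 0.0498

Step 1: Find P(D)
P(D) = P(D|A)P(A) + P(D|B)P(B)
     = 0.0444 × 0.7020 + 0.0498 × 0.2980
     = 0.03116880 + 0.01484040
     = 0.04600920

Step 2: Apply Bayes' theorem
P(A|D) = P(D|A)P(A) / P(D)
       = 0.03116880 / 0.04600920
       = 0.6774


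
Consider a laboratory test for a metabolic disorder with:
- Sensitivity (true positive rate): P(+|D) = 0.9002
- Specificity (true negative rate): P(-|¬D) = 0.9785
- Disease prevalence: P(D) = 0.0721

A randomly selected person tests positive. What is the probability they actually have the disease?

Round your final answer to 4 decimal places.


Let D = has disease, + = positive test

Given:
- P(D) = 0.0721 (prevalence)
- P(+|D) = 0.9002 (sensitivity)
- P(-|¬D) = 0.9785 (specificity)
- P(+|¬D) = 0.0215 (false positive rate = 1 - specificity)

Step 1: Find P(+)
P(+) = P(+|D)P(D) + P(+|¬D)P(¬D)
     = 0.9002 × 0.0721 + 0.0215 × 0.9279
     = 0.06490442 + 0.01994985
     = 0.08485427

Step 2: Apply Bayes' theorem for P(D|+)
P(D|+) = P(+|D)P(D) / P(+)
       = 0.06490442 / 0.08485427
       = 0.7649


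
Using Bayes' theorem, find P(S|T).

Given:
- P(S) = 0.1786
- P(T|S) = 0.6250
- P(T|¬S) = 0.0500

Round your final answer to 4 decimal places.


Bayes' theorem: P(S|T) = P(T|S) × P(S) / P(T)

Step 1: Calculate P(T) using law of total probability
P(T) = P(T|S)P(S) + P(T|¬S)P(¬S)
     = 0.6250 × 0.1786 + 0.0500 × 0.8214
     = 0.11162500 + 0.04107000
     = 0.15269500

Step 2: Apply Bayes' theorem
P(S|T) = P(T|S) × P(S) / P(T)
       = 0.11162500 / 0.15269500
       = 0.7310


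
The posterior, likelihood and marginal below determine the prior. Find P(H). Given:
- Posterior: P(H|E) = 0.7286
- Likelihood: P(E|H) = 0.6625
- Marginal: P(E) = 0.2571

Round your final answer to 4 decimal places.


From Bayes' theorem: P(H|E) = P(E|H) × P(H) / P(E)

Rearranging for P(H):
P(H) = P(H|E) × P(E) / P(E|H)
     = 0.7286 × 0.2571 / 0.6625
     = 0.18732306 / 0.6625
     = 0.2828


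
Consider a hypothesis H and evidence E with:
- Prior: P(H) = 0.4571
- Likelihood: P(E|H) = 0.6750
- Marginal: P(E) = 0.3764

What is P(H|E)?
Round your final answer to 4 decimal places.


Using Bayes' theorem:

P(H|E) = P(E|H) × P(H) / P(E)
       = 0.6750 × 0.4571 / 0.3764
       = 0.30854250 / 0.3764
       = 0.8197

The evidence strengthens our belief in H.
Prior: 0.4571 → Posterior: 0.8197


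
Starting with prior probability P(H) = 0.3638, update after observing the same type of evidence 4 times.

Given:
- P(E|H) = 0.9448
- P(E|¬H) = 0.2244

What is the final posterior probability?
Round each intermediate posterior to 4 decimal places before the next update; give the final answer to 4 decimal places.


Sequential Bayesian updating:

Initial prior: P(H) = 0.3638

Update 1:
  P(E) = 0.9448 × 0.3638 + 0.2244 × 0.6362 = 0.34371824 + 0.14276328 = 0.48648152
  P(H|E) = 0.34371824 / 0.48648152 = 0.7065

Update 2:
  P(E) = 0.9448 × 0.7065 + 0.2244 × 0.2935 = 0.66750120 + 0.06586140 = 0.73336260
  P(H|E) = 0.66750120 / 0.73336260 = 0.9102

Update 3:
  P(E) = 0.9448 × 0.9102 + 0.2244 × 0.0898 = 0.85995696 + 0.02015112 = 0.88010808
  P(H|E) = 0.85995696 / 0.88010808 = 0.9771

Update 4:
  P(E) = 0.9448 × 0.9771 + 0.2244 × 0.0229 = 0.92316408 + 0.00513876 = 0.92830284
  P(H|E) = 0.92316408 / 0.92830284 = 0.9945

Final posterior: 0.9945


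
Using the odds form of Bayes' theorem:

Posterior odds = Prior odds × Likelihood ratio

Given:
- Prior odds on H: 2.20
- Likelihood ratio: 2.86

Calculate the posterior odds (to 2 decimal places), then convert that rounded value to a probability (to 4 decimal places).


Step 1: Calculate posterior odds
Posterior odds = Prior odds × LR
               = 2.20 × 2.86
               = 6.29

Step 2: Convert to probability
P(H|E) = Posterior odds / (1 + Posterior odds)
       = 6.29 / (1 + 6.29)
       = 6.29 / 7.29
       = 0.8628

The evidence increased P(H) from 0.6875 to 0.8628.


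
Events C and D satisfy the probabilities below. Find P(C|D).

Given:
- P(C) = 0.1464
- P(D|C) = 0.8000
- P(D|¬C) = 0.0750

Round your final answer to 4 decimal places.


Bayes' theorem: P(C|D) = P(D|C) × P(C) / P(D)

Step 1: Calculate P(D) using law of total probability
P(D) = P(D|C)P(C) + P(D|¬C)P(¬C)
     = 0.8000 × 0.1464 + 0.0750 × 0.8536
     = 0.11712000 + 0.06402000
     = 0.18114000

Step 2: Apply Bayes' theorem
P(C|D) = P(D|C) × P(C) / P(D)
       = 0.11712000 / 0.18114000
       = 0.6466


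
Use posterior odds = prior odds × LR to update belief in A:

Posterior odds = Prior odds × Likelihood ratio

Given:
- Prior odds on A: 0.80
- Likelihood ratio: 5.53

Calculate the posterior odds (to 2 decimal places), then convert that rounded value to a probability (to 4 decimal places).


Step 1: Calculate posterior odds
Posterior odds = Prior odds × LR
               = 0.80 × 5.53
               = 4.42

Step 2: Convert to probability
P(A|E) = Posterior odds / (1 + Posterior odds)
       = 4.42 / (1 + 4.42)
       = 4.42 / 5.42
       = 0.8155

The evidence increased P(A) from 0.4444 to 0.8155.


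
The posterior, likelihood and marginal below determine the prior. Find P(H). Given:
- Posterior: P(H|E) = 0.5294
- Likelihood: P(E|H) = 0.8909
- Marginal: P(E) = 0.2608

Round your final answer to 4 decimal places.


From Bayes' theorem: P(H|E) = P(E|H) × P(H) / P(E)

Rearranging for P(H):
P(H) = P(H|E) × P(E) / P(E|H)
     = 0.5294 × 0.2608 / 0.8909
     = 0.13806752 / 0.8909
     = 0.1550


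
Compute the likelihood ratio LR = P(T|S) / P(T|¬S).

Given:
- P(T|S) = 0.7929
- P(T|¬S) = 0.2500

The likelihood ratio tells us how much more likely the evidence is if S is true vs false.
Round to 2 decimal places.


Likelihood Ratio (LR) = P(T|S) / P(T|¬S)

LR = 0.7929 / 0.2500
   = 3.17

The evidence is 3.17 times more likely if S is true than if S is false.
Since LR > 1, the evidence supports S over ¬S.


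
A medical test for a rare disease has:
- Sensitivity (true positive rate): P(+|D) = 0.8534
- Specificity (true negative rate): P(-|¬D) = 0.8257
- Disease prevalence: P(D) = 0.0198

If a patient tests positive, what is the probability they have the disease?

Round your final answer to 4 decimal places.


Let D = has disease, + = positive test

Given:
- P(D) = 0.0198 (prevalence)
- P(+|D) = 0.8534 (sensitivity)
- P(-|¬D) = 0.8257 (specificity)
- P(+|¬D) = 0.1743 (false positive rate = 1 - specificity)

Step 1: Find P(+)
P(+) = P(+|D)P(D) + P(+|¬D)P(¬D)
     = 0.8534 × 0.0198 + 0.1743 × 0.9802
     = 0.01689732 + 0.17084886
     = 0.18774618

Step 2: Apply Bayes' theorem for P(D|+)
P(D|+) = P(+|D)P(D) / P(+)
       = 0.01689732 / 0.18774618
       = 0.0900


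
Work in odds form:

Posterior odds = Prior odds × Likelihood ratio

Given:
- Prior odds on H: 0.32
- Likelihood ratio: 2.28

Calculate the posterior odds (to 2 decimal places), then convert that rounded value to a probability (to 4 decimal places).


Step 1: Calculate posterior odds
Posterior odds = Prior odds × LR
               = 0.32 × 2.28
               = 0.73

Step 2: Convert to probability
P(H|E) = Posterior odds / (1 + Posterior odds)
       = 0.73 / (1 + 0.73)
       = 0.73 / 1.73
       = 0.4220

The evidence increased P(H) from 0.2424 to 0.4220.


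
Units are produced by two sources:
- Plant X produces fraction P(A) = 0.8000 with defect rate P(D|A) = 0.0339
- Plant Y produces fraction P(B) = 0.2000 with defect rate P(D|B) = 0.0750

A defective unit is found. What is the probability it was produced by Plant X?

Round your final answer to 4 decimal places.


Let A = from Plant X, D = defective

Given:
- P(A) = 0.8000, P(B) = 0.2000
- P(D|A) = 0.0339, P(D|B) = 0.0750

Step 1: Find P(D)
P(D) = P(D|A)P(A) + P(D|B)P(B)
     = 0.0339 × 0.8000 + 0.0750 × 0.2000
     = 0.02712000 + 0.01500000
     = 0.04212000

Step 2: Apply Bayes' theorem
P(A|D) = P(D|A)P(A) / P(D)
       = 0.02712000 / 0.04212000
       = 0.6439


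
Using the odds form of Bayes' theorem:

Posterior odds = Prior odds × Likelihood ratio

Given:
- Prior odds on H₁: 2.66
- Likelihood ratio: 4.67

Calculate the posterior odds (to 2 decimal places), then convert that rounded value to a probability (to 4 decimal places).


Step 1: Calculate posterior odds
Posterior odds = Prior odds × LR
               = 2.66 × 4.67
               = 12.42

Step 2: Convert to probability
P(H₁|E) = Posterior odds / (1 + Posterior odds)
       = 12.42 / (1 + 12.42)
       = 12.42 / 13.42
       = 0.9255

The evidence increased P(H₁) from 0.7268 to 0.9255.


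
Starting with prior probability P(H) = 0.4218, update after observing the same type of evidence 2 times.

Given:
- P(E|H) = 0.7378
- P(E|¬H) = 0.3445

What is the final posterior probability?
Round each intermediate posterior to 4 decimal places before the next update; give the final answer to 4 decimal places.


Sequential Bayesian updating:

Initial prior: P(H) = 0.4218

Update 1:
  P(E) = 0.7378 × 0.4218 + 0.3445 × 0.5782 = 0.31120404 + 0.19918990 = 0.51039394
  P(H|E) = 0.31120404 / 0.51039394 = 0.6097

Update 2:
  P(E) = 0.7378 × 0.6097 + 0.3445 × 0.3903 = 0.44983666 + 0.13445835 = 0.58429501
  P(H|E) = 0.44983666 / 0.58429501 = 0.7699

Final posterior: 0.7699


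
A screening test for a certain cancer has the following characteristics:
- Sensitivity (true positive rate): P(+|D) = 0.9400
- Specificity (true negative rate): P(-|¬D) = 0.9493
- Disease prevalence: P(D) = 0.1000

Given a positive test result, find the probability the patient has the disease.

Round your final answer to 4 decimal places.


Let D = has disease, + = positive test

Given:
- P(D) = 0.1000 (prevalence)
- P(+|D) = 0.9400 (sensitivity)
- P(-|¬D) = 0.9493 (specificity)
- P(+|¬D) = 0.0507 (false positive rate = 1 - specificity)

Step 1: Find P(+)
P(+) = P(+|D)P(D) + P(+|¬D)P(¬D)
     = 0.9400 × 0.1000 + 0.0507 × 0.9000
     = 0.09400000 + 0.04563000
     = 0.13963000

Step 2: Apply Bayes' theorem for P(D|+)
P(D|+) = P(+|D)P(D) / P(+)
       = 0.09400000 / 0.13963000
       = 0.6732


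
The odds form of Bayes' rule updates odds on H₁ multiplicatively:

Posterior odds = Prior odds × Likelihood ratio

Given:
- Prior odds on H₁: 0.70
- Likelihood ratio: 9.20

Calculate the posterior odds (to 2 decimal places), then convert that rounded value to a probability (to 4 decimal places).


Step 1: Calculate posterior odds
Posterior odds = Prior odds × LR
               = 0.70 × 9.20
               = 6.44

Step 2: Convert to probability
P(H₁|E) = Posterior odds / (1 + Posterior odds)
       = 6.44 / (1 + 6.44)
       = 6.44 / 7.44
       = 0.8656

The evidence increased P(H₁) from 0.4118 to 0.8656.


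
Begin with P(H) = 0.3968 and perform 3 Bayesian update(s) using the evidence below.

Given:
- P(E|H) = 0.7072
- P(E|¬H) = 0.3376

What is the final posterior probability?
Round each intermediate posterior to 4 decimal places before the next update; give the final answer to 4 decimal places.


Sequential Bayesian updating:

Initial prior: P(H) = 0.3968

Update 1:
  P(E) = 0.7072 × 0.3968 + 0.3376 × 0.6032 = 0.28061696 + 0.20364032 = 0.48425728
  P(H|E) = 0.28061696 / 0.48425728 = 0.5795

Update 2:
  P(E) = 0.7072 × 0.5795 + 0.3376 × 0.4205 = 0.40982240 + 0.14196080 = 0.55178320
  P(H|E) = 0.40982240 / 0.55178320 = 0.7427

Update 3:
  P(E) = 0.7072 × 0.7427 + 0.3376 × 0.2573 = 0.52523744 + 0.08686448 = 0.61210192
  P(H|E) = 0.52523744 / 0.61210192 = 0.8581

Final posterior: 0.8581


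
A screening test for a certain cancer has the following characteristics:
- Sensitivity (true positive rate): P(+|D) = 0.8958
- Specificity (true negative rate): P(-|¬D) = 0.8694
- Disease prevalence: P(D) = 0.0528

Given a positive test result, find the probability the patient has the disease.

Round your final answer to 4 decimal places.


Let D = has disease, + = positive test

Given:
- P(D) = 0.0528 (prevalence)
- P(+|D) = 0.8958 (sensitivity)
- P(-|¬D) = 0.8694 (specificity)
- P(+|¬D) = 0.1306 (false positive rate = 1 - specificity)

Step 1: Find P(+)
P(+) = P(+|D)P(D) + P(+|¬D)P(¬D)
     = 0.8958 × 0.0528 + 0.1306 × 0.9472
     = 0.04729824 + 0.12370432
     = 0.17100256

Step 2: Apply Bayes' theorem for P(D|+)
P(D|+) = P(+|D)P(D) / P(+)
       = 0.04729824 / 0.17100256
       = 0.2766


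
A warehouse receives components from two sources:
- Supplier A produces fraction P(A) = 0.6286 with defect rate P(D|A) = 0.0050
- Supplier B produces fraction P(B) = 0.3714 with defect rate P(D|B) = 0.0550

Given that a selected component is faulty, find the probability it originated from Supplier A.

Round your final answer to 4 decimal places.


Let A = from Supplier A, D = faulty

Given:
- P(A) = 0.6286, P(B) = 0.3714
- P(D|A) = 0.0050, P(D|B) = 0.0550

Step 1: Find P(D)
P(D) = P(D|A)P(A) + P(D|B)P(B)
     = 0.0050 × 0.6286 + 0.0550 × 0.3714
     = 0.00314300 + 0.02042700
     = 0.02357000

Step 2: Apply Bayes' theorem
P(A|D) = P(D|A)P(A) / P(D)
       = 0.00314300 / 0.02357000
       = 0.1333


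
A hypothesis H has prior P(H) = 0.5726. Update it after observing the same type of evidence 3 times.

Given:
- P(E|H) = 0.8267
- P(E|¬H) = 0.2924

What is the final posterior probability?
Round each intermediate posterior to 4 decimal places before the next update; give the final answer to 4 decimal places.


Sequential Bayesian updating:

Initial prior: P(H) = 0.5726

Update 1:
  P(E) = 0.8267 × 0.5726 + 0.2924 × 0.4274 = 0.47336842 + 0.12497176 = 0.59834018
  P(H|E) = 0.47336842 / 0.59834018 = 0.7911

Update 2:
  P(E) = 0.8267 × 0.7911 + 0.2924 × 0.2089 = 0.65400237 + 0.06108236 = 0.71508473
  P(H|E) = 0.65400237 / 0.71508473 = 0.9146

Update 3:
  P(E) = 0.8267 × 0.9146 + 0.2924 × 0.0854 = 0.75609982 + 0.02497096 = 0.78107078
  P(H|E) = 0.75609982 / 0.78107078 = 0.9680

Final posterior: 0.9680


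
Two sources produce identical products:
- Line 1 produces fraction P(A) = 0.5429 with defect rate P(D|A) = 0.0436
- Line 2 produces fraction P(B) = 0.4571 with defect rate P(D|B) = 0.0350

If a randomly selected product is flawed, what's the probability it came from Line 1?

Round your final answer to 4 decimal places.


Let A = from Line 1, D = flawed

Given:
- P(A) = 0.5429, P(B) = 0.4571
- P(D|A) = 0.0436, P(D|B) = 0.0350

Step 1: Find P(D)
P(D) = P(D|A)P(A) + P(D|B)P(B)
     = 0.0436 × 0.5429 + 0.0350 × 0.4571
     = 0.02367044 + 0.01599850
     = 0.03966894

Step 2: Apply Bayes' theorem
P(A|D) = P(D|A)P(A) / P(D)
       = 0.02367044 / 0.03966894
       = 0.5967


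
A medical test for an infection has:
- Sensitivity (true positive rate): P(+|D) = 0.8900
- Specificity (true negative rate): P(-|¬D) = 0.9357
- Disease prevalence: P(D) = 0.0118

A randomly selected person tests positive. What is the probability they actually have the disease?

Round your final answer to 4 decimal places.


Let D = has disease, + = positive test

Given:
- P(D) = 0.0118 (prevalence)
- P(+|D) = 0.8900 (sensitivity)
- P(-|¬D) = 0.9357 (specificity)
- P(+|¬D) = 0.0643 (false positive rate = 1 - specificity)

Step 1: Find P(+)
P(+) = P(+|D)P(D) + P(+|¬D)P(¬D)
     = 0.8900 × 0.0118 + 0.0643 × 0.9882
     = 0.01050200 + 0.06354126
     = 0.07404326

Step 2: Apply Bayes' theorem for P(D|+)
P(D|+) = P(+|D)P(D) / P(+)
       = 0.01050200 / 0.07404326
       = 0.1418


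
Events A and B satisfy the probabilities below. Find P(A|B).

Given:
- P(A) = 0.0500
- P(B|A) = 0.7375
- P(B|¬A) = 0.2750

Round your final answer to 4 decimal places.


Bayes' theorem: P(A|B) = P(B|A) × P(A) / P(B)

Step 1: Calculate P(B) using law of total probability
P(B) = P(B|A)P(A) + P(B|¬A)P(¬A)
     = 0.7375 × 0.0500 + 0.2750 × 0.9500
     = 0.03687500 + 0.26125000
     = 0.29812500

Step 2: Apply Bayes' theorem
P(A|B) = P(B|A) × P(A) / P(B)
       = 0.03687500 / 0.29812500
       = 0.1237


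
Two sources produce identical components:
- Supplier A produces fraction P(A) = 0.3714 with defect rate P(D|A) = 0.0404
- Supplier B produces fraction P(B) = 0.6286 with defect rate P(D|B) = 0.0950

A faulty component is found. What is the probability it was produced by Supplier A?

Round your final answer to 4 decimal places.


Let A = from Supplier A, D = faulty

Given:
- P(A) = 0.3714, P(B) = 0.6286
- P(D|A) = 0.0404, P(D|B) = 0.0950

Step 1: Find P(D)
P(D) = P(D|A)P(A) + P(D|B)P(B)
     = 0.0404 × 0.3714 + 0.0950 × 0.6286
     = 0.01500456 + 0.05971700
     = 0.07472156

Step 2: Apply Bayes' theorem
P(A|D) = P(D|A)P(A) / P(D)
       = 0.01500456 / 0.07472156
       = 0.2008


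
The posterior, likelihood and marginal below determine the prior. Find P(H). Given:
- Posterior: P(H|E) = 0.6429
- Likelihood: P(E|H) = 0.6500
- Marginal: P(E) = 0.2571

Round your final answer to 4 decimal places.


From Bayes' theorem: P(H|E) = P(E|H) × P(H) / P(E)

Rearranging for P(H):
P(H) = P(H|E) × P(E) / P(E|H)
     = 0.6429 × 0.2571 / 0.6500
     = 0.16528959 / 0.6500
     = 0.2543


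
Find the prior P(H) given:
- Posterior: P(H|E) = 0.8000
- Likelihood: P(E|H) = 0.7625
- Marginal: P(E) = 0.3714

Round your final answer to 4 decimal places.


From Bayes' theorem: P(H|E) = P(E|H) × P(H) / P(E)

Rearranging for P(H):
P(H) = P(H|E) × P(E) / P(E|H)
     = 0.8000 × 0.3714 / 0.7625
     = 0.29712000 / 0.7625
     = 0.3897


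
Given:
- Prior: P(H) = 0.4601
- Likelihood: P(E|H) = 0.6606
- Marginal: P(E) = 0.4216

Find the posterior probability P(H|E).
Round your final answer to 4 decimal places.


Using Bayes' theorem:

P(H|E) = P(E|H) × P(H) / P(E)
       = 0.6606 × 0.4601 / 0.4216
       = 0.30394206 / 0.4216
       = 0.7209

The evidence strengthens our belief in H.
Prior: 0.4601 → Posterior: 0.7209


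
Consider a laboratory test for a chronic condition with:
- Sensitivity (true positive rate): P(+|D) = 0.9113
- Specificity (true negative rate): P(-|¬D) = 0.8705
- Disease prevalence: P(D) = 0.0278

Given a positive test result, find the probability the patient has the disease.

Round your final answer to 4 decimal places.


Let D = has disease, + = positive test

Given:
- P(D) = 0.0278 (prevalence)
- P(+|D) = 0.9113 (sensitivity)
- P(-|¬D) = 0.8705 (specificity)
- P(+|¬D) = 0.1295 (false positive rate = 1 - specificity)

Step 1: Find P(+)
P(+) = P(+|D)P(D) + P(+|¬D)P(¬D)
     = 0.9113 × 0.0278 + 0.1295 × 0.9722
     = 0.02533414 + 0.12589990
     = 0.15123404

Step 2: Apply Bayes' theorem for P(D|+)
P(D|+) = P(+|D)P(D) / P(+)
       = 0.02533414 / 0.15123404
       = 0.1675


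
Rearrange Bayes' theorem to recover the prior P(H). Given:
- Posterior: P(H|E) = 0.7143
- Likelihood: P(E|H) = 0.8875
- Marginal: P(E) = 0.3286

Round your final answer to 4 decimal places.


From Bayes' theorem: P(H|E) = P(E|H) × P(H) / P(E)

Rearranging for P(H):
P(H) = P(H|E) × P(E) / P(E|H)
     = 0.7143 × 0.3286 / 0.8875
     = 0.23471898 / 0.8875
     = 0.2645


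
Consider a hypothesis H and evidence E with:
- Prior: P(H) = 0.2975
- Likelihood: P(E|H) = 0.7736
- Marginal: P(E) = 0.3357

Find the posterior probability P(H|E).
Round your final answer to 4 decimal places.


Using Bayes' theorem:

P(H|E) = P(E|H) × P(H) / P(E)
       = 0.7736 × 0.2975 / 0.3357
       = 0.23014600 / 0.3357
       = 0.6856

The evidence strengthens our belief in H.
Prior: 0.2975 → Posterior: 0.6856


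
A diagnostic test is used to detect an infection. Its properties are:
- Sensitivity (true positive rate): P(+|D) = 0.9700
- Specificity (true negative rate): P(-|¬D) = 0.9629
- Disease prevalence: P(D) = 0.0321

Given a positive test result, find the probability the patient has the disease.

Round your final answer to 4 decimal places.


Let D = has disease, + = positive test

Given:
- P(D) = 0.0321 (prevalence)
- P(+|D) = 0.9700 (sensitivity)
- P(-|¬D) = 0.9629 (specificity)
- P(+|¬D) = 0.0371 (false positive rate = 1 - specificity)

Step 1: Find P(+)
P(+) = P(+|D)P(D) + P(+|¬D)P(¬D)
     = 0.9700 × 0.0321 + 0.0371 × 0.9679
     = 0.03113700 + 0.03590909
     = 0.06704609

Step 2: Apply Bayes' theorem for P(D|+)
P(D|+) = P(+|D)P(D) / P(+)
       = 0.03113700 / 0.06704609
       = 0.4644


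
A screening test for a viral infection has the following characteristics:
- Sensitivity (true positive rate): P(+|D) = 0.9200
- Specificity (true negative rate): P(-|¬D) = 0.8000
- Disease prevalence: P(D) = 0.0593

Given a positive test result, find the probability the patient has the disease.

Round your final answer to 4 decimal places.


Let D = has disease, + = positive test

Given:
- P(D) = 0.0593 (prevalence)
- P(+|D) = 0.9200 (sensitivity)
- P(-|¬D) = 0.8000 (specificity)
- P(+|¬D) = 0.2000 (false positive rate = 1 - specificity)

Step 1: Find P(+)
P(+) = P(+|D)P(D) + P(+|¬D)P(¬D)
     = 0.9200 × 0.0593 + 0.2000 × 0.9407
     = 0.05455600 + 0.18814000
     = 0.24269600

Step 2: Apply Bayes' theorem for P(D|+)
P(D|+) = P(+|D)P(D) / P(+)
       = 0.05455600 / 0.24269600
       = 0.2248


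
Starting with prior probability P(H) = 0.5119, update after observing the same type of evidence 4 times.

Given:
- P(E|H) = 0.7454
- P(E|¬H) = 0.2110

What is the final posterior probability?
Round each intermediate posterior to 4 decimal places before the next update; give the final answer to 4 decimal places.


Sequential Bayesian updating:

Initial prior: P(H) = 0.5119

Update 1:
  P(E) = 0.7454 × 0.5119 + 0.2110 × 0.4881 = 0.38157026 + 0.10298910 = 0.48455936
  P(H|E) = 0.38157026 / 0.48455936 = 0.7875

Update 2:
  P(E) = 0.7454 × 0.7875 + 0.2110 × 0.2125 = 0.58700250 + 0.04483750 = 0.63184000
  P(H|E) = 0.58700250 / 0.63184000 = 0.9290

Update 3:
  P(E) = 0.7454 × 0.9290 + 0.2110 × 0.0710 = 0.69247660 + 0.01498100 = 0.70745760
  P(H|E) = 0.69247660 / 0.70745760 = 0.9788

Update 4:
  P(E) = 0.7454 × 0.9788 + 0.2110 × 0.0212 = 0.72959752 + 0.00447320 = 0.73407072
  P(H|E) = 0.72959752 / 0.73407072 = 0.9939

Final posterior: 0.9939


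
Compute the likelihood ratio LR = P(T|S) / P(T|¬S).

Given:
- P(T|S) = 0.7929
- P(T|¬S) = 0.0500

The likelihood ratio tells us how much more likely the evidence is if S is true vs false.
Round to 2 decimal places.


Likelihood Ratio (LR) = P(T|S) / P(T|¬S)

LR = 0.7929 / 0.0500
   = 15.86

The evidence is 15.86 times more likely if S is true than if S is false.
LR > 1, so observing T raises the odds in favor of S.


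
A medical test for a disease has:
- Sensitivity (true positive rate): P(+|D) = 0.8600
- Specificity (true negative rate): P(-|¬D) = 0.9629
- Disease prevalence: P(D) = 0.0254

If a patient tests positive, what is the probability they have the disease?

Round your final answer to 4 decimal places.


Let D = has disease, + = positive test

Given:
- P(D) = 0.0254 (prevalence)
- P(+|D) = 0.8600 (sensitivity)
- P(-|¬D) = 0.9629 (specificity)
- P(+|¬D) = 0.0371 (false positive rate = 1 - specificity)

Step 1: Find P(+)
P(+) = P(+|D)P(D) + P(+|¬D)P(¬D)
     = 0.8600 × 0.0254 + 0.0371 × 0.9746
     = 0.02184400 + 0.03615766
     = 0.05800166

Step 2: Apply Bayes' theorem for P(D|+)
P(D|+) = P(+|D)P(D) / P(+)
       = 0.02184400 / 0.05800166
       = 0.3766


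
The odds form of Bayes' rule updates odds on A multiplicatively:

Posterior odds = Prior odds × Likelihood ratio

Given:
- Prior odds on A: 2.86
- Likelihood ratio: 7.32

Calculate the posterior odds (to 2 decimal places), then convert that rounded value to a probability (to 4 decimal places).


Step 1: Calculate posterior odds
Posterior odds = Prior odds × LR
               = 2.86 × 7.32
               = 20.94

Step 2: Convert to probability
P(A|E) = Posterior odds / (1 + Posterior odds)
       = 20.94 / (1 + 20.94)
       = 20.94 / 21.94
       = 0.9544

The evidence increased P(A) from 0.7409 to 0.9544.


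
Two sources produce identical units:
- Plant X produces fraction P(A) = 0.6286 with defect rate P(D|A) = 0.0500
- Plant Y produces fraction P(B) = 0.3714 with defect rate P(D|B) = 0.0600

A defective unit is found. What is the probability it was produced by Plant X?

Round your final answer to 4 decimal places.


Let A = from Plant X, D = defective

Given:
- P(A) = 0.6286, P(B) = 0.3714
- P(D|A) = 0.0500, P(D|B) = 0.0600

Step 1: Find P(D)
P(D) = P(D|A)P(A) + P(D|B)P(B)
     = 0.0500 × 0.6286 + 0.0600 × 0.3714
     = 0.03143000 + 0.02228400
     = 0.05371400

Step 2: Apply Bayes' theorem
P(A|D) = P(D|A)P(A) / P(D)
       = 0.03143000 / 0.05371400
       = 0.5851


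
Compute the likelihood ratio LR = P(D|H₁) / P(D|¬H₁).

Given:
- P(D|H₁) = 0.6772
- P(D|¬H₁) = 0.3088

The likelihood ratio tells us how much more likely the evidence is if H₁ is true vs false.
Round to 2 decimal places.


Likelihood Ratio (LR) = P(D|H₁) / P(D|¬H₁)

LR = 0.6772 / 0.3088
   = 2.19

The evidence is 2.19 times more likely if H₁ is true than if H₁ is false.
LR > 1, so observing D raises the odds in favor of H₁.


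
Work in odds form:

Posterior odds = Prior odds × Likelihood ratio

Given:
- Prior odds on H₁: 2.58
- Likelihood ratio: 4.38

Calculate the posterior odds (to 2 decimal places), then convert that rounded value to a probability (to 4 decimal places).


Step 1: Calculate posterior odds
Posterior odds = Prior odds × LR
               = 2.58 × 4.38
               = 11.30

Step 2: Convert to probability
P(H₁|E) = Posterior odds / (1 + Posterior odds)
       = 11.30 / (1 + 11.30)
       = 11.30 / 12.30
       = 0.9187

The evidence increased P(H₁) from 0.7207 to 0.9187.


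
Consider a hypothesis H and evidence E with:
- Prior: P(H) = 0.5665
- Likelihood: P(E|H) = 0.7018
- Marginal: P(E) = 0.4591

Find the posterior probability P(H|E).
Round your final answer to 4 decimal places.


Using Bayes' theorem:

P(H|E) = P(E|H) × P(H) / P(E)
       = 0.7018 × 0.5665 / 0.4591
       = 0.39756970 / 0.4591
       = 0.8660

The evidence strengthens our belief in H.
Prior: 0.5665 → Posterior: 0.8660


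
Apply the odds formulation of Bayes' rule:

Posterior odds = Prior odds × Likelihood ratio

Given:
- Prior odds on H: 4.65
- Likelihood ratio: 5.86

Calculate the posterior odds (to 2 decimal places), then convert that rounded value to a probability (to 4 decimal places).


Step 1: Calculate posterior odds
Posterior odds = Prior odds × LR
               = 4.65 × 5.86
               = 27.25

Step 2: Convert to probability
P(H|E) = Posterior odds / (1 + Posterior odds)
       = 27.25 / (1 + 27.25)
       = 27.25 / 28.25
       = 0.9646

The evidence increased P(H) from 0.8230 to 0.9646.


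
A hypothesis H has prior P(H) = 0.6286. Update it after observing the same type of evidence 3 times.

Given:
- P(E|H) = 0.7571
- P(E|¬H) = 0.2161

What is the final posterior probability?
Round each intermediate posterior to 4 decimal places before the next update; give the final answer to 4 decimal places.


Sequential Bayesian updating:

Initial prior: P(H) = 0.6286

Update 1:
  P(E) = 0.7571 × 0.6286 + 0.2161 × 0.3714 = 0.47591306 + 0.08025954 = 0.55617260
  P(H|E) = 0.47591306 / 0.55617260 = 0.8557

Update 2:
  P(E) = 0.7571 × 0.8557 + 0.2161 × 0.1443 = 0.64785047 + 0.03118323 = 0.67903370
  P(H|E) = 0.64785047 / 0.67903370 = 0.9541

Update 3:
  P(E) = 0.7571 × 0.9541 + 0.2161 × 0.0459 = 0.72234911 + 0.00991899 = 0.73226810
  P(H|E) = 0.72234911 / 0.73226810 = 0.9865

Final posterior: 0.9865


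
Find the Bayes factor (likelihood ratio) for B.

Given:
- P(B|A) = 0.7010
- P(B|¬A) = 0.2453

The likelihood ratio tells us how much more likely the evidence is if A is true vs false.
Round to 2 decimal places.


Likelihood Ratio (LR) = P(B|A) / P(B|¬A)

LR = 0.7010 / 0.2453
   = 2.86

The evidence is 2.86 times more likely if A is true than if A is false.
Because LR exceeds 1, B is evidence for A.


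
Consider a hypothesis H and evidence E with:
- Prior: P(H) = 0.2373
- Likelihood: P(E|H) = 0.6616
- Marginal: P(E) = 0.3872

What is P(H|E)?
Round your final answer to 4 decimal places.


Using Bayes' theorem:

P(H|E) = P(E|H) × P(H) / P(E)
       = 0.6616 × 0.2373 / 0.3872
       = 0.15699768 / 0.3872
       = 0.4055

The evidence strengthens our belief in H.
Prior: 0.2373 → Posterior: 0.4055


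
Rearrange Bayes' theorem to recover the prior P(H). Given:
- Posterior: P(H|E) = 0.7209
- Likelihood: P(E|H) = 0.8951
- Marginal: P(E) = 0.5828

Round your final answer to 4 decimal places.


From Bayes' theorem: P(H|E) = P(E|H) × P(H) / P(E)

Rearranging for P(H):
P(H) = P(H|E) × P(E) / P(E|H)
     = 0.7209 × 0.5828 / 0.8951
     = 0.42014052 / 0.8951
     = 0.4694


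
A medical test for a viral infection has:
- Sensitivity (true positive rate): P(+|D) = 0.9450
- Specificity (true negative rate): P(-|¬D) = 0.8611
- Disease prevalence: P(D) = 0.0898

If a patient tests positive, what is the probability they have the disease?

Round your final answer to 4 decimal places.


Let D = has disease, + = positive test

Given:
- P(D) = 0.0898 (prevalence)
- P(+|D) = 0.9450 (sensitivity)
- P(-|¬D) = 0.8611 (specificity)
- P(+|¬D) = 0.1389 (false positive rate = 1 - specificity)

Step 1: Find P(+)
P(+) = P(+|D)P(D) + P(+|¬D)P(¬D)
     = 0.9450 × 0.0898 + 0.1389 × 0.9102
     = 0.08486100 + 0.12642678
     = 0.21128778

Step 2: Apply Bayes' theorem for P(D|+)
P(D|+) = P(+|D)P(D) / P(+)
       = 0.08486100 / 0.21128778
       = 0.4016


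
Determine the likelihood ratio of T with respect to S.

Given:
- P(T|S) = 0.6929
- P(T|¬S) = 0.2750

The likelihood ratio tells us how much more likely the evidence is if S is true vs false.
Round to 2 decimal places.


Likelihood Ratio (LR) = P(T|S) / P(T|¬S)

LR = 0.6929 / 0.2750
   = 2.52

The evidence is 2.52 times more likely if S is true than if S is false.
LR > 1, so observing T raises the odds in favor of S.


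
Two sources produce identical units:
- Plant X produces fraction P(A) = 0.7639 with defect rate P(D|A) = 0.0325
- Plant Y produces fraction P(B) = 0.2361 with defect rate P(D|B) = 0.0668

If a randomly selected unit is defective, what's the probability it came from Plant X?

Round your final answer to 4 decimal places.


Let A = from Plant X, D = defective

Given:
- P(A) = 0.7639, P(B) = 0.2361
- P(D|A) = 0.0325, P(D|B) = 0.0668

Step 1: Find P(D)
P(D) = P(D|A)P(A) + P(D|B)P(B)
     = 0.0325 × 0.7639 + 0.0668 × 0.2361
     = 0.02482675 + 0.01577148
     = 0.04059823

Step 2: Apply Bayes' theorem
P(A|D) = P(D|A)P(A) / P(D)
       = 0.02482675 / 0.04059823
       = 0.6115


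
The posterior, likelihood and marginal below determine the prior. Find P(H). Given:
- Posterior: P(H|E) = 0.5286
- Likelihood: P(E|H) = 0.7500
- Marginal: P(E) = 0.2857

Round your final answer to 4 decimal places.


From Bayes' theorem: P(H|E) = P(E|H) × P(H) / P(E)

Rearranging for P(H):
P(H) = P(H|E) × P(E) / P(E|H)
     = 0.5286 × 0.2857 / 0.7500
     = 0.15102102 / 0.7500
     = 0.2014


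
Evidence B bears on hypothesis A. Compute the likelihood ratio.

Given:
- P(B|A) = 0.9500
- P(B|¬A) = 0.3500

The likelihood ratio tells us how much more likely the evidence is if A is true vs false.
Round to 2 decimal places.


Likelihood Ratio (LR) = P(B|A) / P(B|¬A)

LR = 0.9500 / 0.3500
   = 2.71

The evidence is 2.71 times more likely if A is true than if A is false.
Since LR > 1, the evidence supports A over ¬A.


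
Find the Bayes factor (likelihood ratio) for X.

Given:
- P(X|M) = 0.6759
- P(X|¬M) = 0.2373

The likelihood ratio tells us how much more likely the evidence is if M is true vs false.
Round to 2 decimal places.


Likelihood Ratio (LR) = P(X|M) / P(X|¬M)

LR = 0.6759 / 0.2373
   = 2.85

The evidence is 2.85 times more likely if M is true than if M is false.
Because LR exceeds 1, X is evidence for M.


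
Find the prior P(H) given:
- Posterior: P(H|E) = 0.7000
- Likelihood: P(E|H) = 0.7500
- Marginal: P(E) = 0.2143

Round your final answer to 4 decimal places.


From Bayes' theorem: P(H|E) = P(E|H) × P(H) / P(E)

Rearranging for P(H):
P(H) = P(H|E) × P(E) / P(E|H)
     = 0.7000 × 0.2143 / 0.7500
     = 0.15001000 / 0.7500
     = 0.2000


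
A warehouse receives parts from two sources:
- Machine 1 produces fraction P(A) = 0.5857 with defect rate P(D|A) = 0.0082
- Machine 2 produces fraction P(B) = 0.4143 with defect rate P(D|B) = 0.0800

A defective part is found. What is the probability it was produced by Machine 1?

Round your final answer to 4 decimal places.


Let A = from Machine 1, D = defective

Given:
- P(A) = 0.5857, P(B) = 0.4143
- P(D|A) = 0.0082, P(D|B) = 0.0800

Step 1: Find P(D)
P(D) = P(D|A)P(A) + P(D|B)P(B)
     = 0.0082 × 0.5857 + 0.0800 × 0.4143
     = 0.00480274 + 0.03314400
     = 0.03794674

Step 2: Apply Bayes' theorem
P(A|D) = P(D|A)P(A) / P(D)
       = 0.00480274 / 0.03794674
       = 0.1266


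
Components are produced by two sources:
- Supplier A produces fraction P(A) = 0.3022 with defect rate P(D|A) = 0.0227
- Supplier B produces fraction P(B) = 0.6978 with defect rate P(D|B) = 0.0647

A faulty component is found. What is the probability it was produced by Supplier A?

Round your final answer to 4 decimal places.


Let A = from Supplier A, D = faulty

Given:
- P(A) = 0.3022, P(B) = 0.6978
- P(D|A) = 0.0227, P(D|B) = 0.0647

Step 1: Find P(D)
P(D) = P(D|A)P(A) + P(D|B)P(B)
     = 0.0227 × 0.3022 + 0.0647 × 0.6978
     = 0.00685994 + 0.04514766
     = 0.05200760

Step 2: Apply Bayes' theorem
P(A|D) = P(D|A)P(A) / P(D)
       = 0.00685994 / 0.05200760
       = 0.1319


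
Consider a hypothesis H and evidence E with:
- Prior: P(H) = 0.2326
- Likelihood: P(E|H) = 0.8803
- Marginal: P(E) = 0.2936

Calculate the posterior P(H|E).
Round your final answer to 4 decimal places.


Using Bayes' theorem:

P(H|E) = P(E|H) × P(H) / P(E)
       = 0.8803 × 0.2326 / 0.2936
       = 0.20475778 / 0.2936
       = 0.6974

The evidence strengthens our belief in H.
Prior: 0.2326 → Posterior: 0.6974


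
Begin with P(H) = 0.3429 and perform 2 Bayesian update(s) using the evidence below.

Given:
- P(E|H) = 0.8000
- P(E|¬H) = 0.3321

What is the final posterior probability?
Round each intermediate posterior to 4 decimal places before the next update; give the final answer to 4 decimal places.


Sequential Bayesian updating:

Initial prior: P(H) = 0.3429

Update 1:
  P(E) = 0.8000 × 0.3429 + 0.3321 × 0.6571 = 0.27432000 + 0.21822291 = 0.49254291
  P(H|E) = 0.27432000 / 0.49254291 = 0.5569

Update 2:
  P(E) = 0.8000 × 0.5569 + 0.3321 × 0.4431 = 0.44552000 + 0.14715351 = 0.59267351
  P(H|E) = 0.44552000 / 0.59267351 = 0.7517

Final posterior: 0.7517


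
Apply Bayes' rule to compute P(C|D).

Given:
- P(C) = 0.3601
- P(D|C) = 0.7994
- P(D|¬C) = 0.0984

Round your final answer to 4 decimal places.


Bayes' theorem: P(C|D) = P(D|C) × P(C) / P(D)

Step 1: Calculate P(D) using law of total probability
P(D) = P(D|C)P(C) + P(D|¬C)P(¬C)
     = 0.7994 × 0.3601 + 0.0984 × 0.6399
     = 0.28786394 + 0.06296616
     = 0.35083010

Step 2: Apply Bayes' theorem
P(C|D) = P(D|C) × P(C) / P(D)
       = 0.28786394 / 0.35083010
       = 0.8205


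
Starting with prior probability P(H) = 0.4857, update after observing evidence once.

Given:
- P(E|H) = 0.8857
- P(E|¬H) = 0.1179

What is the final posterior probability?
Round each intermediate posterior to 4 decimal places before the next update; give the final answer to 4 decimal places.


Sequential Bayesian updating:

Initial prior: P(H) = 0.4857

Update 1:
  P(E) = 0.8857 × 0.4857 + 0.1179 × 0.5143 = 0.43018449 + 0.06063597 = 0.49082046
  P(H|E) = 0.43018449 / 0.49082046 = 0.8765

Final posterior: 0.8765


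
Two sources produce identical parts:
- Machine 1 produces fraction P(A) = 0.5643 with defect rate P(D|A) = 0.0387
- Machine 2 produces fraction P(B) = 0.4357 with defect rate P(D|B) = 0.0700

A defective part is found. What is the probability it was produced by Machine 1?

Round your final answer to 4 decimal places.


Let A = from Machine 1, D = defective

Given:
- P(A) = 0.5643, P(B) = 0.4357
- P(D|A) = 0.0387, P(D|B) = 0.0700

Step 1: Find P(D)
P(D) = P(D|A)P(A) + P(D|B)P(B)
     = 0.0387 × 0.5643 + 0.0700 × 0.4357
     = 0.02183841 + 0.03049900
     = 0.05233741

Step 2: Apply Bayes' theorem
P(A|D) = P(D|A)P(A) / P(D)
       = 0.02183841 / 0.05233741
       = 0.4173


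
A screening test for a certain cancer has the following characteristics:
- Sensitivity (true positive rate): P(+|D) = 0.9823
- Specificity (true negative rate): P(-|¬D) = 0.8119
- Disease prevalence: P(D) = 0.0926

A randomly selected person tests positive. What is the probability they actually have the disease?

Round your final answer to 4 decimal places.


Let D = has disease, + = positive test

Given:
- P(D) = 0.0926 (prevalence)
- P(+|D) = 0.9823 (sensitivity)
- P(-|¬D) = 0.8119 (specificity)
- P(+|¬D) = 0.1881 (false positive rate = 1 - specificity)

Step 1: Find P(+)
P(+) = P(+|D)P(D) + P(+|¬D)P(¬D)
     = 0.9823 × 0.0926 + 0.1881 × 0.9074
     = 0.09096098 + 0.17068194
     = 0.26164292

Step 2: Apply Bayes' theorem for P(D|+)
P(D|+) = P(+|D)P(D) / P(+)
       = 0.09096098 / 0.26164292
       = 0.3477


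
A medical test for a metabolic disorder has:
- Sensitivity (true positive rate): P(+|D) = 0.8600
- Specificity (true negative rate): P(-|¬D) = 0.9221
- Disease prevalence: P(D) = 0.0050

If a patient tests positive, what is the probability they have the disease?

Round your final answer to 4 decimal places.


Let D = has disease, + = positive test

Given:
- P(D) = 0.0050 (prevalence)
- P(+|D) = 0.8600 (sensitivity)
- P(-|¬D) = 0.9221 (specificity)
- P(+|¬D) = 0.0779 (false positive rate = 1 - specificity)

Step 1: Find P(+)
P(+) = P(+|D)P(D) + P(+|¬D)P(¬D)
     = 0.8600 × 0.0050 + 0.0779 × 0.9950
     = 0.00430000 + 0.07751050
     = 0.08181050

Step 2: Apply Bayes' theorem for P(D|+)
P(D|+) = P(+|D)P(D) / P(+)
       = 0.00430000 / 0.08181050
       = 0.0526


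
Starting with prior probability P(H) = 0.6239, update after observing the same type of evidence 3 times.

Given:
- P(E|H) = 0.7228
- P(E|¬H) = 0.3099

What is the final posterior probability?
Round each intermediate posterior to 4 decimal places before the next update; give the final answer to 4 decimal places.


Sequential Bayesian updating:

Initial prior: P(H) = 0.6239

Update 1:
  P(E) = 0.7228 × 0.6239 + 0.3099 × 0.3761 = 0.45095492 + 0.11655339 = 0.56750831
  P(H|E) = 0.45095492 / 0.56750831 = 0.7946

Update 2:
  P(E) = 0.7228 × 0.7946 + 0.3099 × 0.2054 = 0.57433688 + 0.06365346 = 0.63799034
  P(H|E) = 0.57433688 / 0.63799034 = 0.9002

Update 3:
  P(E) = 0.7228 × 0.9002 + 0.3099 × 0.0998 = 0.65066456 + 0.03092802 = 0.68159258
  P(H|E) = 0.65066456 / 0.68159258 = 0.9546

Final posterior: 0.9546


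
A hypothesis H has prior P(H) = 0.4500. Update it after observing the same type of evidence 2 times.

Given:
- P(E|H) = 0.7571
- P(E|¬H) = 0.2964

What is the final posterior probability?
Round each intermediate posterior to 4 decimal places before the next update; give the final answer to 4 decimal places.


Sequential Bayesian updating:

Initial prior: P(H) = 0.4500

Update 1:
  P(E) = 0.7571 × 0.4500 + 0.2964 × 0.5500 = 0.34069500 + 0.16302000 = 0.50371500
  P(H|E) = 0.34069500 / 0.50371500 = 0.6764

Update 2:
  P(E) = 0.7571 × 0.6764 + 0.2964 × 0.3236 = 0.51210244 + 0.09591504 = 0.60801748
  P(H|E) = 0.51210244 / 0.60801748 = 0.8422

Final posterior: 0.8422
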